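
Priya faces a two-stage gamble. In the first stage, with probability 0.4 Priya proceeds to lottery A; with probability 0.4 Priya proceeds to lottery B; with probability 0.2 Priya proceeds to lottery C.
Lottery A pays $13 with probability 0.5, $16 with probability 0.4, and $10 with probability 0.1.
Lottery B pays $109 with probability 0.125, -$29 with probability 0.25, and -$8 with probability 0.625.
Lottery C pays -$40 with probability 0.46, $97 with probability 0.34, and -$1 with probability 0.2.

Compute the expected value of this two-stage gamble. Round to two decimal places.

$8.99

EV(A) = 0.5 × 13 + 0.4 × 16 + 0.1 × 10 = 6.5 + 6.4 + 1 = 13.9
EV(B) = 0.125 × 109 + 0.25 × (-29) + 0.625 × (-8) = 13.625 − 7.25 − 5 = 1.375
EV(C) = 0.46 × (-40) + 0.34 × 97 + 0.2 × (-1) = -18.4 + 32.98 − 0.2 = 14.38
Overall = 0.4 × 13.9 + 0.4 × 1.375 + 0.2 × 14.38 = 5.56 + 0.55 + 2.876 = 8.986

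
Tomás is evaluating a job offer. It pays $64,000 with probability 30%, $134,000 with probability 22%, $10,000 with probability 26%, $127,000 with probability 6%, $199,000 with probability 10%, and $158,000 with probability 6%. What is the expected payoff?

$88,280

EV = 0.3 × 64000 + 0.22 × 134000 + 0.26 × 10000 + 0.06 × 127000 + 0.1 × 199000 + 0.06 × 158000 = 19200 + 29480 + 2600 + 7620 + 19900 + 9480 = 88280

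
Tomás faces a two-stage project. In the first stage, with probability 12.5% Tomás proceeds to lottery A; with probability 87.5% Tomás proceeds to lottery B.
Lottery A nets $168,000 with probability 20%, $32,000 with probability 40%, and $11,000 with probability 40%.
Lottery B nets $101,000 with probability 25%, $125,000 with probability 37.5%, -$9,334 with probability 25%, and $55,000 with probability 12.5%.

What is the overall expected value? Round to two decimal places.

EV(A) = 0.2 × 168000 + 0.4 × 32000 + 0.4 × 11000 = 33600 + 12800 + 4400 = 50800
EV(B) = 0.25 × 101000 + 0.375 × 125000 + 0.25 × (-9334) + 0.125 × 55000 = 25250 + 46875 − 2333.5 + 6875 = 76666.5
Overall = 0.125 × 50800 + 0.875 × 76666.5 = 6350 + 67083.1875 = 73433.1875

$73,433.19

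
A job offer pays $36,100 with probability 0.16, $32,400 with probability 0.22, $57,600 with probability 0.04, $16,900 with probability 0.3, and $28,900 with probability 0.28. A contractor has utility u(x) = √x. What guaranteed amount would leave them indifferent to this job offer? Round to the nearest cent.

$27,622.44

E[u] = 0.16·√36100 + 0.22·√32400 + 0.04·√57600 + 0.3·√16900 + 0.28·√28900 = 0.16·190 + 0.22·180 + 0.04·240 + 0.3·130 + 0.28·170 = 166.2
CE = (166.2)² = 27622.44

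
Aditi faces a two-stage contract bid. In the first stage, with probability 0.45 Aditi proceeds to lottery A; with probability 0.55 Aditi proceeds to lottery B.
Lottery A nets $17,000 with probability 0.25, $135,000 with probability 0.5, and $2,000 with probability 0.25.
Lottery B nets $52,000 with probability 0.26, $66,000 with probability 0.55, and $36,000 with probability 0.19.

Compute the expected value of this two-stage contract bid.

$63,675.50

EV(A) = 0.25 × 17000 + 0.5 × 135000 + 0.25 × 2000 = 4250 + 67500 + 500 = 72250
EV(B) = 0.26 × 52000 + 0.55 × 66000 + 0.19 × 36000 = 13520 + 36300 + 6840 = 56660
Overall = 0.45 × 72250 + 0.55 × 56660 = 32512.5 + 31163 = 63675.5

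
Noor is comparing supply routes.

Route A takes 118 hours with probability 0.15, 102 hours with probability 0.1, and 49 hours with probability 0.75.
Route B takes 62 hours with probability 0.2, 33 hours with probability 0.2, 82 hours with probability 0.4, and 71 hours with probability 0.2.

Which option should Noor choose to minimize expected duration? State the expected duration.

Route A (64.65 hours)

Route A = 0.15 × 118 + 0.1 × 102 + 0.75 × 49 = 17.7 + 10.2 + 36.75 = 64.65
Route B = 0.2 × 62 + 0.2 × 33 + 0.4 × 82 + 0.2 × 71 = 12.4 + 6.6 + 32.8 + 14.2 = 66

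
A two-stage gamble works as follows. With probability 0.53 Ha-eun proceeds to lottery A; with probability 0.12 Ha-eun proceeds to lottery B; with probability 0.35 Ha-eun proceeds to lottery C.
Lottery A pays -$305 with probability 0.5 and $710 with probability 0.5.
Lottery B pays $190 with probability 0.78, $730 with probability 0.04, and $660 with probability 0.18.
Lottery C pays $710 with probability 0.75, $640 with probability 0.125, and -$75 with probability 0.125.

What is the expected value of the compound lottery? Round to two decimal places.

$353.96

EV(A) = 0.5 × (-305) + 0.5 × 710 = -152.5 + 355 = 202.5
EV(B) = 0.78 × 190 + 0.04 × 730 + 0.18 × 660 = 148.2 + 29.2 + 118.8 = 296.2
EV(C) = 0.75 × 710 + 0.125 × 640 + 0.125 × (-75) = 532.5 + 80 − 9.375 = 603.125
Overall = 0.53 × 202.5 + 0.12 × 296.2 + 0.35 × 603.125 = 107.325 + 35.544 + 211.09375 = 353.96275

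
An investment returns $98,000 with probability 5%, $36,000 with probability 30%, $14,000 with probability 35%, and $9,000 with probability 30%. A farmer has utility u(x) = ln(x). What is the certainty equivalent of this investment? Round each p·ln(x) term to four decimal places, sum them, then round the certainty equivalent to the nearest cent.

E[u] = 0.05·ln(98000) + 0.3·ln(36000) + 0.35·ln(14000) + 0.3·ln(9000) = 0.5746 + 3.1474 + 3.3414 + 2.7315 = 9.7949
CE = e^9.7949 ≈ 17942.01

$17,942.01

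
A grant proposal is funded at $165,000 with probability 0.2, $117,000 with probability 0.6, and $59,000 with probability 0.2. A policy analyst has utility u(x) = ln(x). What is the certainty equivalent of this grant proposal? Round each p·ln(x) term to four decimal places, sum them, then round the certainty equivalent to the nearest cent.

$109,294.35

E[u] = 0.2·ln(165000) + 0.6·ln(117000) + 0.2·ln(59000) = 2.4027 + 7.0020 + 2.1971 = 11.6018
CE = e^11.6018 ≈ 109294.35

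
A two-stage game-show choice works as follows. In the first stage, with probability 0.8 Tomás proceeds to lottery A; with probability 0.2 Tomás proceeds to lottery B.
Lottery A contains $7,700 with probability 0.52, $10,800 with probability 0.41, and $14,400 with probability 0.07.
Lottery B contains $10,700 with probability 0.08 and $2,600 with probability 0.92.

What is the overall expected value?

EV(A) = 0.52 × 7700 + 0.41 × 10800 + 0.07 × 14400 = 4004 + 4428 + 1008 = 9440
EV(B) = 0.08 × 10700 + 0.92 × 2600 = 856 + 2392 = 3248
Overall = 0.8 × 9440 + 0.2 × 3248 = 7552 + 649.6 = 8201.6

$8,201.60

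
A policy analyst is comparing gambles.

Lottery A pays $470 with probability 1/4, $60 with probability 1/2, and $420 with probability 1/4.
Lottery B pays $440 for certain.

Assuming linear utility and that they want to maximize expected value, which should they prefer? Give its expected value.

Lottery B ($440)

Lottery A = 1/4 × 470 + 1/2 × 60 + 1/4 × 420 = 117.5 + 30 + 105 = 252.5
Lottery B: 440 (certain)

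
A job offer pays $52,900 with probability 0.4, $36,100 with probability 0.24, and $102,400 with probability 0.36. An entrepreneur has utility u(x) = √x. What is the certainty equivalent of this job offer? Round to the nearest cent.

E[u] = 0.4·√52900 + 0.24·√36100 + 0.36·√102400 = 0.4·230 + 0.24·190 + 0.36·320 = 252.8
CE = (252.8)² = 63907.84

$63,907.84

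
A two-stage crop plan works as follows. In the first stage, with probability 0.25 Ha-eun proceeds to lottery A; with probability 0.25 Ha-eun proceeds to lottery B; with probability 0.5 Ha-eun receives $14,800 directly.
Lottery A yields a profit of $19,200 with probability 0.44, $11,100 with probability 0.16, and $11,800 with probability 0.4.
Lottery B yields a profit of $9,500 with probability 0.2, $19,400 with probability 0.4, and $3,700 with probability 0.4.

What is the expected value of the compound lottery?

EV(A) = 0.44 × 19200 + 0.16 × 11100 + 0.4 × 11800 = 8448 + 1776 + 4720 = 14944
EV(B) = 0.2 × 9500 + 0.4 × 19400 + 0.4 × 3700 = 1900 + 7760 + 1480 = 11140
Branch C: 14800 (certain)
Overall = 0.25 × 14944 + 0.25 × 11140 + 0.5 × 14800 = 3736 + 2785 + 7400 = 13921

$13,921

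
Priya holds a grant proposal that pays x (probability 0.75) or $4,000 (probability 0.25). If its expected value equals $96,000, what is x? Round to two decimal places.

x = $126,666.67

0.75·x + 0.25·4000 = 96000
0.75·x = 96000 − 1000 = 95000
x = 95000 / 0.75 = 126666.6667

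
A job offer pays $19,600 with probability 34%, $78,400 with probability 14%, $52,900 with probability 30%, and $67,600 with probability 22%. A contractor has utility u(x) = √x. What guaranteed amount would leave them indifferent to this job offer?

E[u] = 0.34·√19600 + 0.14·√78400 + 0.3·√52900 + 0.22·√67600 = 0.34·140 + 0.14·280 + 0.3·230 + 0.22·260 = 213
CE = (213)² = 45369

$45,369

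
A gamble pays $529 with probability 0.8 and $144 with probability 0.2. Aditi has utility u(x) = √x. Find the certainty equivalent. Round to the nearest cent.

E[u] = 0.8·√529 + 0.2·√144 = 0.8·23 + 0.2·12 = 20.8
CE = (20.8)² = 432.64

$432.64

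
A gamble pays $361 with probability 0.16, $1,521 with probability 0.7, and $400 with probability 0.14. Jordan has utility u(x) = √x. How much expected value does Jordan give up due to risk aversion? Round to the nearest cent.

$80.20

E[u] = 0.16·√361 + 0.7·√1521 + 0.14·√400 = 0.16·19 + 0.7·39 + 0.14·20 = 33.14
CE = (33.14)² = 1098.2596
Risk premium = EV − CE = 1178.46 − 1098.2596 = 80.2004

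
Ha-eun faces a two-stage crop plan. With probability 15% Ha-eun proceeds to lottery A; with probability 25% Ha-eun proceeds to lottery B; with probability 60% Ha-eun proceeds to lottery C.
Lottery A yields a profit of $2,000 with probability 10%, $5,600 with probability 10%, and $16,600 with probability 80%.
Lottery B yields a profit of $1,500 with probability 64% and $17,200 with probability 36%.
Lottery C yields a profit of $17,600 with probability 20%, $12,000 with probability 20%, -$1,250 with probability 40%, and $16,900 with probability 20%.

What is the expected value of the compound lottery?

$9,174

EV(A) = 0.1 × 2000 + 0.1 × 5600 + 0.8 × 16600 = 200 + 560 + 13280 = 14040
EV(B) = 0.64 × 1500 + 0.36 × 17200 = 960 + 6192 = 7152
EV(C) = 0.2 × 17600 + 0.2 × 12000 + 0.4 × (-1250) + 0.2 × 16900 = 3520 + 2400 − 500 + 3380 = 8800
Overall = 0.15 × 14040 + 0.25 × 7152 + 0.6 × 8800 = 2106 + 1788 + 5280 = 9174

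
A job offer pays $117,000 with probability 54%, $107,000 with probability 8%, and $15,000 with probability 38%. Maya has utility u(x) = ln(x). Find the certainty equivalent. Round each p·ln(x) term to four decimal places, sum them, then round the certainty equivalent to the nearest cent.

$53,220.56

E[u] = 0.54·ln(117000) + 0.08·ln(107000) + 0.38·ln(15000) = 6.3018 + 0.9264 + 3.6540 = 10.8822
CE = e^10.8822 ≈ 53220.56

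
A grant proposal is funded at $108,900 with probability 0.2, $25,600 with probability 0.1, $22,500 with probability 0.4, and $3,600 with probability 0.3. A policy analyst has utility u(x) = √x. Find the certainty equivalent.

E[u] = 0.2·√108900 + 0.1·√25600 + 0.4·√22500 + 0.3·√3600 = 0.2·330 + 0.1·160 + 0.4·150 + 0.3·60 = 160
CE = (160)² = 25600

$25,600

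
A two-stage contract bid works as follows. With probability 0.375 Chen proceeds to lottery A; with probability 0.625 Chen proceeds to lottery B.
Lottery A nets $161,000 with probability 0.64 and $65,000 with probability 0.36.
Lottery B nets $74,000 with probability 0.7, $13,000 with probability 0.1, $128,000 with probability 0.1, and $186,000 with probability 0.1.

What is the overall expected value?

$100,227.50

EV(A) = 0.64 × 161000 + 0.36 × 65000 = 103040 + 23400 = 126440
EV(B) = 0.7 × 74000 + 0.1 × 13000 + 0.1 × 128000 + 0.1 × 186000 = 51800 + 1300 + 12800 + 18600 = 84500
Overall = 0.375 × 126440 + 0.625 × 84500 = 47415 + 52812.5 = 100227.5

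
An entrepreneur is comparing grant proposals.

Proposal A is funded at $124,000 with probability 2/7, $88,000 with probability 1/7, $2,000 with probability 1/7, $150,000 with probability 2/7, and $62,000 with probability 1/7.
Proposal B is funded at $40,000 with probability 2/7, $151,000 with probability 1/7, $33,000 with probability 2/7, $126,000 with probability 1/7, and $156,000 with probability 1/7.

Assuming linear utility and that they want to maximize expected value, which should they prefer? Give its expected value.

Proposal A = 2/7 × 124000 + 1/7 × 88000 + 1/7 × 2000 + 2/7 × 150000 + 1/7 × 62000 = 35428.5714 + 12571.4286 + 285.7143 + 42857.1429 + 8857.1429 = 100000
Proposal B = 2/7 × 40000 + 1/7 × 151000 + 2/7 × 33000 + 1/7 × 126000 + 1/7 × 156000 = 11428.5714 + 21571.4286 + 9428.5714 + 18000 + 22285.7143 = 82714.2857

Proposal A ($100,000)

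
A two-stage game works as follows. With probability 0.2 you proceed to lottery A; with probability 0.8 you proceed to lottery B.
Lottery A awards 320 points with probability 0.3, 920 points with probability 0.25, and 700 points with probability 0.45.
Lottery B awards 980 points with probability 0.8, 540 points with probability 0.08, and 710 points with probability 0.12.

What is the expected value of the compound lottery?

858.12 points

EV(A) = 0.3 × 320 + 0.25 × 920 + 0.45 × 700 = 96 + 230 + 315 = 641
EV(B) = 0.8 × 980 + 0.08 × 540 + 0.12 × 710 = 784 + 43.2 + 85.2 = 912.4
Overall = 0.2 × 641 + 0.8 × 912.4 = 128.2 + 729.92 = 858.12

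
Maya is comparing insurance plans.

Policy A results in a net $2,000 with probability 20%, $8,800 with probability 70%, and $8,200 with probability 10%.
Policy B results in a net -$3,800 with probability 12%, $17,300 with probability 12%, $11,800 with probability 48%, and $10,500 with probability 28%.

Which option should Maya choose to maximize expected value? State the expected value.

Policy B ($10,224)

Policy A = 0.2 × 2000 + 0.7 × 8800 + 0.1 × 8200 = 400 + 6160 + 820 = 7380
Policy B = 0.12 × (-3800) + 0.12 × 17300 + 0.48 × 11800 + 0.28 × 10500 = -456 + 2076 + 5664 + 2940 = 10224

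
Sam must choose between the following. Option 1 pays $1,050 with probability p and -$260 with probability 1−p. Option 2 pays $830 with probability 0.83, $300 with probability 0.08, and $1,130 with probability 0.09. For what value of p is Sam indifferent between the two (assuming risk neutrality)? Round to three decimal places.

p = 0.820

EV(Option 2) = 0.83 × 830 + 0.08 × 300 + 0.09 × 1130 = 688.9 + 24 + 101.7 = 814.6
p·1050 + (1−p)·(-260) = 814.6
1310p − 260 = 814.6
p = (814.6 + 260) / 1310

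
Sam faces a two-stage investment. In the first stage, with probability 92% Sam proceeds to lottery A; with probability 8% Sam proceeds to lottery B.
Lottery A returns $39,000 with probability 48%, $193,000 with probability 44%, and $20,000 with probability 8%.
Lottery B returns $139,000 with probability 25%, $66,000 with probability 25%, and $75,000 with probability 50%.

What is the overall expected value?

EV(A) = 0.48 × 39000 + 0.44 × 193000 + 0.08 × 20000 = 18720 + 84920 + 1600 = 105240
EV(B) = 0.25 × 139000 + 0.25 × 66000 + 0.5 × 75000 = 34750 + 16500 + 37500 = 88750
Overall = 0.92 × 105240 + 0.08 × 88750 = 96820.8 + 7100 = 103920.8

$103,920.80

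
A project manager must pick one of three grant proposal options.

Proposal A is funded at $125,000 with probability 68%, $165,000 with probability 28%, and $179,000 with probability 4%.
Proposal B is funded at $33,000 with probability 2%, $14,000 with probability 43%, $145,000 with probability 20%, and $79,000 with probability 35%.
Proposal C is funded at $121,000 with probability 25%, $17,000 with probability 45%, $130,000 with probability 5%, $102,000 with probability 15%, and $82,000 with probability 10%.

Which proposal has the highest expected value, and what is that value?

Proposal A = 0.68 × 125000 + 0.28 × 165000 + 0.04 × 179000 = 85000 + 46200 + 7160 = 138360
Proposal B = 0.02 × 33000 + 0.43 × 14000 + 0.2 × 145000 + 0.35 × 79000 = 660 + 6020 + 29000 + 27650 = 63330
Proposal C = 0.25 × 121000 + 0.45 × 17000 + 0.05 × 130000 + 0.15 × 102000 + 0.1 × 82000 = 30250 + 7650 + 6500 + 15300 + 8200 = 67900

Proposal A ($138,360)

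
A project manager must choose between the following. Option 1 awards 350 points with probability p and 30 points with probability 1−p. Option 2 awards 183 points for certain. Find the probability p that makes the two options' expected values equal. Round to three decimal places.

p = 0.478

p·350 + (1−p)·30 = 183
320p + 30 = 183
p = (183 − 30) / 320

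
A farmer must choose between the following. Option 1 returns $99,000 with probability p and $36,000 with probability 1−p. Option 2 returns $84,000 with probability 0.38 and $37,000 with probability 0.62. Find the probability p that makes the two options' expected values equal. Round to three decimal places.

EV(Option 2) = 0.38 × 84000 + 0.62 × 37000 = 31920 + 22940 = 54860
p·99000 + (1−p)·36000 = 54860
63000p + 36000 = 54860
p = (54860 − 36000) / 63000

p = 0.299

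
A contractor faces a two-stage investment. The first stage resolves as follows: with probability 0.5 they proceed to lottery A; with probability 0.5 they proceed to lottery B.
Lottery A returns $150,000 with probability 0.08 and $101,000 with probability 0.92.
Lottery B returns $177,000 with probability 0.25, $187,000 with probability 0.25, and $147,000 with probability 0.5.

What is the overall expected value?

EV(A) = 0.08 × 150000 + 0.92 × 101000 = 12000 + 92920 = 104920
EV(B) = 0.25 × 177000 + 0.25 × 187000 + 0.5 × 147000 = 44250 + 46750 + 73500 = 164500
Overall = 0.5 × 104920 + 0.5 × 164500 = 52460 + 82250 = 134710

$134,710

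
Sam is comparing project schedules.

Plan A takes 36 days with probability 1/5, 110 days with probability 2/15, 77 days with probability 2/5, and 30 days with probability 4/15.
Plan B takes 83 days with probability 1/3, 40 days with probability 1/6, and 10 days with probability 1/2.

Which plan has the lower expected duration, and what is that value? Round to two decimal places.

Plan B (39.33 days)

Plan A = 1/5 × 36 + 2/15 × 110 + 2/5 × 77 + 4/15 × 30 = 7.2 + 14.6667 + 30.8 + 8 = 60.6667
Plan B = 1/3 × 83 + 1/6 × 40 + 1/2 × 10 = 27.6667 + 6.6667 + 5 = 39.3333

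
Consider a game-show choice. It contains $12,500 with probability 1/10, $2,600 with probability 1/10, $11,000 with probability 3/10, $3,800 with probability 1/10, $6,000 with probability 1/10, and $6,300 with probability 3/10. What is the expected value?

EV = 1/10 × 12500 + 1/10 × 2600 + 3/10 × 11000 + 1/10 × 3800 + 1/10 × 6000 + 3/10 × 6300 = 1250 + 260 + 3300 + 380 + 600 + 1890 = 7680

$7,680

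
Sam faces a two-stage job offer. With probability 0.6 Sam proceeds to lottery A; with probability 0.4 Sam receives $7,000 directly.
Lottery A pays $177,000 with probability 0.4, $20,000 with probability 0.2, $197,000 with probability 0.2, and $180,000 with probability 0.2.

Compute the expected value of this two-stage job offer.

$92,920

EV(A) = 0.4 × 177000 + 0.2 × 20000 + 0.2 × 197000 + 0.2 × 180000 = 70800 + 4000 + 39400 + 36000 = 150200
Branch B: 7000 (certain)
Overall = 0.6 × 150200 + 0.4 × 7000 = 90120 + 2800 = 92920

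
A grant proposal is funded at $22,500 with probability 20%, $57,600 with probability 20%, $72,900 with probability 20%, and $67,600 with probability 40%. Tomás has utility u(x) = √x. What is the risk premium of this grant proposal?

$1,944

E[u] = 0.2·√22500 + 0.2·√57600 + 0.2·√72900 + 0.4·√67600 = 0.2·150 + 0.2·240 + 0.2·270 + 0.4·260 = 236
CE = (236)² = 55696
Risk premium = EV − CE = 57640 − 55696 = 1944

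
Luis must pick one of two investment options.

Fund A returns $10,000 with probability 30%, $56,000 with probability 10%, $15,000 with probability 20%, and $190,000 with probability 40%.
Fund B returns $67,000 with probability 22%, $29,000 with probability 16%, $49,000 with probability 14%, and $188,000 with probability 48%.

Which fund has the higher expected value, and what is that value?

Fund B ($116,480)

Fund A = 0.3 × 10000 + 0.1 × 56000 + 0.2 × 15000 + 0.4 × 190000 = 3000 + 5600 + 3000 + 76000 = 87600
Fund B = 0.22 × 67000 + 0.16 × 29000 + 0.14 × 49000 + 0.48 × 188000 = 14740 + 4640 + 6860 + 90240 = 116480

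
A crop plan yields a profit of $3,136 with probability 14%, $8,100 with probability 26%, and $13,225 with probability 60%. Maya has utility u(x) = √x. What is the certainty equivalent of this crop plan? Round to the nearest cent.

E[u] = 0.14·√3136 + 0.26·√8100 + 0.6·√13225 = 0.14·56 + 0.26·90 + 0.6·115 = 100.24
CE = (100.24)² = 10048.0576

$10,048.06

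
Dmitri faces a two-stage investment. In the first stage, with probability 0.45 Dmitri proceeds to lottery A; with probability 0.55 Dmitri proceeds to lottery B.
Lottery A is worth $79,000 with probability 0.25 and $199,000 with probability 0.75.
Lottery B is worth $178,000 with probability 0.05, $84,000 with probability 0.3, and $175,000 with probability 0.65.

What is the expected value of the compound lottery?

EV(A) = 0.25 × 79000 + 0.75 × 199000 = 19750 + 149250 = 169000
EV(B) = 0.05 × 178000 + 0.3 × 84000 + 0.65 × 175000 = 8900 + 25200 + 113750 = 147850
Overall = 0.45 × 169000 + 0.55 × 147850 = 76050 + 81317.5 = 157367.5

$157,367.50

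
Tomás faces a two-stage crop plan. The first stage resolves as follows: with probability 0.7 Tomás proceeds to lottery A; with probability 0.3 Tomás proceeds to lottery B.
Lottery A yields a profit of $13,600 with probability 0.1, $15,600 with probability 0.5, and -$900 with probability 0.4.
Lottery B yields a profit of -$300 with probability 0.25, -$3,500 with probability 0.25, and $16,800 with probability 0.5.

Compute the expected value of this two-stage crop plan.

$8,395

EV(A) = 0.1 × 13600 + 0.5 × 15600 + 0.4 × (-900) = 1360 + 7800 − 360 = 8800
EV(B) = 0.25 × (-300) + 0.25 × (-3500) + 0.5 × 16800 = -75 − 875 + 8400 = 7450
Overall = 0.7 × 8800 + 0.3 × 7450 = 6160 + 2235 = 8395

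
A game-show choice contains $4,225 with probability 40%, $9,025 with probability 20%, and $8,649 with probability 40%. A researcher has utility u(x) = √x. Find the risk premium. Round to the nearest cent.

E[u] = 0.4·√4225 + 0.2·√9025 + 0.4·√8649 = 0.4·65 + 0.2·95 + 0.4·93 = 82.2
CE = (82.2)² = 6756.84
Risk premium = EV − CE = 6954.6 − 6756.84 = 197.76

$197.76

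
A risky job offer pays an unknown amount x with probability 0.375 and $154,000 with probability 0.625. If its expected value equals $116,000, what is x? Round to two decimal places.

0.375·x + 0.625·154000 = 116000
0.375·x = 116000 − 96250 = 19750
x = 19750 / 0.375 = 52666.6667

x = $52,666.67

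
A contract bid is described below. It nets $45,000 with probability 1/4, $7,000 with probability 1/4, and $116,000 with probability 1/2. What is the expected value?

$71,000

EV = 1/4 × 45000 + 1/4 × 7000 + 1/2 × 116000 = 11250 + 1750 + 58000 = 71000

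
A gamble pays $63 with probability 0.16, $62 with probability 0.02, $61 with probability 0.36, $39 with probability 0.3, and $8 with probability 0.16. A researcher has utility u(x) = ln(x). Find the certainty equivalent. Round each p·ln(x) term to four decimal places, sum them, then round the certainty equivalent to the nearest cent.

E[u] = 0.16·ln(63) + 0.02·ln(62) + 0.36·ln(61) + 0.3·ln(39) + 0.16·ln(8) = 0.6629 + 0.0825 + 1.4799 + 1.0991 + 0.3327 = 3.6571
CE = e^3.6571 ≈ 38.75

$38.75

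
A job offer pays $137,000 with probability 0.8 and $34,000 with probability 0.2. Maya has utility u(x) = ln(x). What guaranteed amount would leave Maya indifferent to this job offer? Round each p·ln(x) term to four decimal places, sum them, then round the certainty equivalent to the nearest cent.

E[u] = 0.8·ln(137000) + 0.2·ln(34000) = 9.4622 + 2.0868 = 11.5490
CE = e^11.5490 ≈ 103673.31

$103,673.31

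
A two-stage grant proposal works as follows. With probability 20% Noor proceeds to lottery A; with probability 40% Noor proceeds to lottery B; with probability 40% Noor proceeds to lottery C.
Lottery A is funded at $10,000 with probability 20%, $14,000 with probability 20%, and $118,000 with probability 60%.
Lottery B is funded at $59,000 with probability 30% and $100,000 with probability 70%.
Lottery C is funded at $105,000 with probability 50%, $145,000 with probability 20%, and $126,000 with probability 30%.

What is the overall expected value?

$97,920

EV(A) = 0.2 × 10000 + 0.2 × 14000 + 0.6 × 118000 = 2000 + 2800 + 70800 = 75600
EV(B) = 0.3 × 59000 + 0.7 × 100000 = 17700 + 70000 = 87700
EV(C) = 0.5 × 105000 + 0.2 × 145000 + 0.3 × 126000 = 52500 + 29000 + 37800 = 119300
Overall = 0.2 × 75600 + 0.4 × 87700 + 0.4 × 119300 = 15120 + 35080 + 47720 = 97920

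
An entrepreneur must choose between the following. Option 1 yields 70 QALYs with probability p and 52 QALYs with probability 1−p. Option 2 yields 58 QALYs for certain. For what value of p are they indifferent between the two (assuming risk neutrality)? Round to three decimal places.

p·70 + (1−p)·52 = 58
18p + 52 = 58
p = (58 − 52) / 18

p = 0.333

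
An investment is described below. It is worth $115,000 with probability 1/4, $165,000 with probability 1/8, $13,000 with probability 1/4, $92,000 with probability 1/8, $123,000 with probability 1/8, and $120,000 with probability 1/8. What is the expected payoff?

EV = 1/4 × 115000 + 1/8 × 165000 + 1/4 × 13000 + 1/8 × 92000 + 1/8 × 123000 + 1/8 × 120000 = 28750 + 20625 + 3250 + 11500 + 15375 + 15000 = 94500

$94,500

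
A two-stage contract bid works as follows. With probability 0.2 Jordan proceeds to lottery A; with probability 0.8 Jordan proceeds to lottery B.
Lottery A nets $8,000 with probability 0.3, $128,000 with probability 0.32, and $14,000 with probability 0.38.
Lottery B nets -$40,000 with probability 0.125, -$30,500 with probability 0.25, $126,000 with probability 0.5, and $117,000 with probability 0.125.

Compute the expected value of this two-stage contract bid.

$61,736

EV(A) = 0.3 × 8000 + 0.32 × 128000 + 0.38 × 14000 = 2400 + 40960 + 5320 = 48680
EV(B) = 0.125 × (-40000) + 0.25 × (-30500) + 0.5 × 126000 + 0.125 × 117000 = -5000 − 7625 + 63000 + 14625 = 65000
Overall = 0.2 × 48680 + 0.8 × 65000 = 9736 + 52000 = 61736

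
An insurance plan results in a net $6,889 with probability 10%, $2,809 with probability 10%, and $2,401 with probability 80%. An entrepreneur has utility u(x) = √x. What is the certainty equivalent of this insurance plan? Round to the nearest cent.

E[u] = 0.1·√6889 + 0.1·√2809 + 0.8·√2401 = 0.1·83 + 0.1·53 + 0.8·49 = 52.8
CE = (52.8)² = 2787.84

$2,787.84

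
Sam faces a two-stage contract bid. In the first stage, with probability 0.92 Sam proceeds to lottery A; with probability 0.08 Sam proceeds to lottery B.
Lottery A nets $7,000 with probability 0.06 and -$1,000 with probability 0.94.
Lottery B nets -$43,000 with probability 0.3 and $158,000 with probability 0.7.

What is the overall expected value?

$7,337.60

EV(A) = 0.06 × 7000 + 0.94 × (-1000) = 420 − 940 = -520
EV(B) = 0.3 × (-43000) + 0.7 × 158000 = -12900 + 110600 = 97700
Overall = 0.92 × (-520) + 0.08 × 97700 = -478.4 + 7816 = 7337.6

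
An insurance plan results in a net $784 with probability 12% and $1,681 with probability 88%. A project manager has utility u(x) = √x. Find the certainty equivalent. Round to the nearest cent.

$1,555.51

E[u] = 0.12·√784 + 0.88·√1681 = 0.12·28 + 0.88·41 = 39.44
CE = (39.44)² = 1555.5136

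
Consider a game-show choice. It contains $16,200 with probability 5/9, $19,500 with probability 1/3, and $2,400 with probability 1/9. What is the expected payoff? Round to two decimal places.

EV = 5/9 × 16200 + 1/3 × 19500 + 1/9 × 2400 = 9000 + 6500 + 266.6667 = 15766.6667

$15,766.67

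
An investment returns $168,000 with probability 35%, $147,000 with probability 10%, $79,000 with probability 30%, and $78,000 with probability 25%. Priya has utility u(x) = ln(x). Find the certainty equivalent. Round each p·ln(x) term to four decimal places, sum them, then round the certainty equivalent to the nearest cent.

$109,119.62

E[u] = 0.35·ln(168000) + 0.1·ln(147000) + 0.3·ln(79000) + 0.25·ln(78000) = 4.2111 + 1.1898 + 3.3832 + 2.8161 = 11.6002
CE = e^11.6002 ≈ 109119.62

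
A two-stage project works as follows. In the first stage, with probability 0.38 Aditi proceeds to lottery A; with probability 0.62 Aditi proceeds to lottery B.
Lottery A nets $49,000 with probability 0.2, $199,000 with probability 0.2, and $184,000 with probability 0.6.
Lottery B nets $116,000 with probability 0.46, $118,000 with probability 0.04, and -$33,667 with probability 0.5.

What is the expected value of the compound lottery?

$86,372.83

EV(A) = 0.2 × 49000 + 0.2 × 199000 + 0.6 × 184000 = 9800 + 39800 + 110400 = 160000
EV(B) = 0.46 × 116000 + 0.04 × 118000 + 0.5 × (-33667) = 53360 + 4720 − 16833.5 = 41246.5
Overall = 0.38 × 160000 + 0.62 × 41246.5 = 60800 + 25572.83 = 86372.83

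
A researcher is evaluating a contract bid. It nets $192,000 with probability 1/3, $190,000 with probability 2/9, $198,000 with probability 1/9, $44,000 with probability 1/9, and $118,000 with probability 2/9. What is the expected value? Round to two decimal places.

EV = 1/3 × 192000 + 2/9 × 190000 + 1/9 × 198000 + 1/9 × 44000 + 2/9 × 118000 = 64000 + 42222.2222 + 22000 + 4888.8889 + 26222.2222 = 159333.3333

$159,333.33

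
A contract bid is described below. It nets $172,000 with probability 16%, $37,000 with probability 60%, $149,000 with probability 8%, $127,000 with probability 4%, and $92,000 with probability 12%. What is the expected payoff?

$77,760

EV = 0.16 × 172000 + 0.6 × 37000 + 0.08 × 149000 + 0.04 × 127000 + 0.12 × 92000 = 27520 + 22200 + 11920 + 5080 + 11040 = 77760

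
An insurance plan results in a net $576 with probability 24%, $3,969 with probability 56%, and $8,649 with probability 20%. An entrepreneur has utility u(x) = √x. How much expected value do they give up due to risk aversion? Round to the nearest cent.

E[u] = 0.24·√576 + 0.56·√3969 + 0.2·√8649 = 0.24·24 + 0.56·63 + 0.2·93 = 59.64
CE = (59.64)² = 3556.9296
Risk premium = EV − CE = 4090.68 − 3556.9296 = 533.7504

$533.75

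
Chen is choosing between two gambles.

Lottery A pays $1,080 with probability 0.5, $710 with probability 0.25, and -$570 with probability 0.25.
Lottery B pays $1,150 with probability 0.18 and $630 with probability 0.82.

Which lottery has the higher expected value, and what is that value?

Lottery A = 0.5 × 1080 + 0.25 × 710 + 0.25 × (-570) = 540 + 177.5 − 142.5 = 575
Lottery B = 0.18 × 1150 + 0.82 × 630 = 207 + 516.6 = 723.6

Lottery B ($723.60)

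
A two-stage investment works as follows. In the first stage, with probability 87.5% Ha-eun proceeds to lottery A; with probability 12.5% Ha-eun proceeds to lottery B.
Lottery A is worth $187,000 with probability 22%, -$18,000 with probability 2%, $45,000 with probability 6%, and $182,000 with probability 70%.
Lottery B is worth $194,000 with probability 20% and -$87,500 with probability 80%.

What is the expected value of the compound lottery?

EV(A) = 0.22 × 187000 + 0.02 × (-18000) + 0.06 × 45000 + 0.7 × 182000 = 41140 − 360 + 2700 + 127400 = 170880
EV(B) = 0.2 × 194000 + 0.8 × (-87500) = 38800 − 70000 = -31200
Overall = 0.875 × 170880 + 0.125 × (-31200) = 149520 − 3900 = 145620

$145,620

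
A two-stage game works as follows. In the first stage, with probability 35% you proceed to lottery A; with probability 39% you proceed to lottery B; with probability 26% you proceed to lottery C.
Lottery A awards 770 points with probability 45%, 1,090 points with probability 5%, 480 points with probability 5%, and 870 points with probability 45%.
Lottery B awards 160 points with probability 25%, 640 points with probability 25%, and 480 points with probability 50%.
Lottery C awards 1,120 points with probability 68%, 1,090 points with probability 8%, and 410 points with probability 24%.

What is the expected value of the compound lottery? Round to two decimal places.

EV(A) = 0.45 × 770 + 0.05 × 1090 + 0.05 × 480 + 0.45 × 870 = 346.5 + 54.5 + 24 + 391.5 = 816.5
EV(B) = 0.25 × 160 + 0.25 × 640 + 0.5 × 480 = 40 + 160 + 240 = 440
EV(C) = 0.68 × 1120 + 0.08 × 1090 + 0.24 × 410 = 761.6 + 87.2 + 98.4 = 947.2
Overall = 0.35 × 816.5 + 0.39 × 440 + 0.26 × 947.2 = 285.775 + 171.6 + 246.272 = 703.647

703.65 points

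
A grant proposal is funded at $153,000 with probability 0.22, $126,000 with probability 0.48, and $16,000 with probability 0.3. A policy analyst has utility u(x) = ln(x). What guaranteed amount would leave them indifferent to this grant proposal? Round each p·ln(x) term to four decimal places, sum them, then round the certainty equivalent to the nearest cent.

E[u] = 0.22·ln(153000) + 0.48·ln(126000) + 0.3·ln(16000) = 2.6264 + 5.6371 + 2.9041 = 11.1676
CE = e^11.1676 ≈ 70798.99

$70,798.99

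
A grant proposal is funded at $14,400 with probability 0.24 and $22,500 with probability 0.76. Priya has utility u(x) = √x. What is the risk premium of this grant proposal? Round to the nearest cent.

$164.16

E[u] = 0.24·√14400 + 0.76·√22500 = 0.24·120 + 0.76·150 = 142.8
CE = (142.8)² = 20391.84
Risk premium = EV − CE = 20556 − 20391.84 = 164.16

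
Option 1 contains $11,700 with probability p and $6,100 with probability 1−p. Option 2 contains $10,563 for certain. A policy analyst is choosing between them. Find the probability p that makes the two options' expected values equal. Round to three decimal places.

p = 0.797

p·11700 + (1−p)·6100 = 10563
5600p + 6100 = 10563
p = (10563 − 6100) / 5600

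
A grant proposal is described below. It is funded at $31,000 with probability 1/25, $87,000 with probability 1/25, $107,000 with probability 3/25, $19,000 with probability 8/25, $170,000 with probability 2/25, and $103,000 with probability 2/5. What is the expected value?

EV = 1/25 × 31000 + 1/25 × 87000 + 3/25 × 107000 + 8/25 × 19000 + 2/25 × 170000 + 2/5 × 103000 = 1240 + 3480 + 12840 + 6080 + 13600 + 41200 = 78440

$78,440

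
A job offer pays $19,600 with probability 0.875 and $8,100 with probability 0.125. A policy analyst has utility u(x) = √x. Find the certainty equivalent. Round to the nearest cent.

$17,889.06

E[u] = 0.875·√19600 + 0.125·√8100 = 0.875·140 + 0.125·90 = 133.75
CE = (133.75)² = 17889.0625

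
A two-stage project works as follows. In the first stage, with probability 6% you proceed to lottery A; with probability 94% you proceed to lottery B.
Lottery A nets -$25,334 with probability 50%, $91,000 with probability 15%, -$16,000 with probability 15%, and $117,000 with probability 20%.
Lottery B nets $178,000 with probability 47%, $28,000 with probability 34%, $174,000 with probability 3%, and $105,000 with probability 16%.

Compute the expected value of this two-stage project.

EV(A) = 0.5 × (-25334) + 0.15 × 91000 + 0.15 × (-16000) + 0.2 × 117000 = -12667 + 13650 − 2400 + 23400 = 21983
EV(B) = 0.47 × 178000 + 0.34 × 28000 + 0.03 × 174000 + 0.16 × 105000 = 83660 + 9520 + 5220 + 16800 = 115200
Overall = 0.06 × 21983 + 0.94 × 115200 = 1318.98 + 108288 = 109606.98

$109,606.98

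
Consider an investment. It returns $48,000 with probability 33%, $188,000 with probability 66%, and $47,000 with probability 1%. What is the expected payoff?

EV = 0.33 × 48000 + 0.66 × 188000 + 0.01 × 47000 = 15840 + 124080 + 470 = 140390

$140,390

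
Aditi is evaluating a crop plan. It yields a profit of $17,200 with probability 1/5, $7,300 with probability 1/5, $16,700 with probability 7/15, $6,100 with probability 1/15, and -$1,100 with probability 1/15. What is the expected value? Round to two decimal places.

EV = 1/5 × 17200 + 1/5 × 7300 + 7/15 × 16700 + 1/15 × 6100 + 1/15 × (-1100) = 3440 + 1460 + 7793.3333 + 406.6667 − 73.3333 = 13026.6667

$13,026.67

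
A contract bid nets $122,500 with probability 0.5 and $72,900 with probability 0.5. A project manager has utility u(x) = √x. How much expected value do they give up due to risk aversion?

$1,600

E[u] = 0.5·√122500 + 0.5·√72900 = 0.5·350 + 0.5·270 = 310
CE = (310)² = 96100
Risk premium = EV − CE = 97700 − 96100 = 1600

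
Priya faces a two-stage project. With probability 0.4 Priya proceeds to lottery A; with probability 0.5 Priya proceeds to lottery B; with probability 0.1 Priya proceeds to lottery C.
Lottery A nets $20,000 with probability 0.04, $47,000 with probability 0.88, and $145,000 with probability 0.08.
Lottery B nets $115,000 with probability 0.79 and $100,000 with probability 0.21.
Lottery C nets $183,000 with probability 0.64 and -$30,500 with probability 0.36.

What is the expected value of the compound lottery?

$88,043

EV(A) = 0.04 × 20000 + 0.88 × 47000 + 0.08 × 145000 = 800 + 41360 + 11600 = 53760
EV(B) = 0.79 × 115000 + 0.21 × 100000 = 90850 + 21000 = 111850
EV(C) = 0.64 × 183000 + 0.36 × (-30500) = 117120 − 10980 = 106140
Overall = 0.4 × 53760 + 0.5 × 111850 + 0.1 × 106140 = 21504 + 55925 + 10614 = 88043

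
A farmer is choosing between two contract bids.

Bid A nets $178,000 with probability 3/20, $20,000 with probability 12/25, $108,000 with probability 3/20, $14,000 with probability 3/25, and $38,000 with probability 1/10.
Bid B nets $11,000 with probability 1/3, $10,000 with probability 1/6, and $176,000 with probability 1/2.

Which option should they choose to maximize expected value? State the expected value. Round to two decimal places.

Bid B ($93,333.33)

Bid A = 3/20 × 178000 + 12/25 × 20000 + 3/20 × 108000 + 3/25 × 14000 + 1/10 × 38000 = 26700 + 9600 + 16200 + 1680 + 3800 = 57980
Bid B = 1/3 × 11000 + 1/6 × 10000 + 1/2 × 176000 = 3666.6667 + 1666.6667 + 88000 = 93333.3333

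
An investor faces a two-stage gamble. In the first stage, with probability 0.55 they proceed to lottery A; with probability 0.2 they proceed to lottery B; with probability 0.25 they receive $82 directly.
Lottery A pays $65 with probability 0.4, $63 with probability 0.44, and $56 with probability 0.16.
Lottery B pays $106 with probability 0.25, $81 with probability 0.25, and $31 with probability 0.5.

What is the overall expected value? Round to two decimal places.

EV(A) = 0.4 × 65 + 0.44 × 63 + 0.16 × 56 = 26 + 27.72 + 8.96 = 62.68
EV(B) = 0.25 × 106 + 0.25 × 81 + 0.5 × 31 = 26.5 + 20.25 + 15.5 = 62.25
Branch C: 82 (certain)
Overall = 0.55 × 62.68 + 0.2 × 62.25 + 0.25 × 82 = 34.474 + 12.45 + 20.5 = 67.424

$67.42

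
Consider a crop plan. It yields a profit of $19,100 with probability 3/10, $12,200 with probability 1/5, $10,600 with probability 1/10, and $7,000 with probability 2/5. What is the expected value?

EV = 3/10 × 19100 + 1/5 × 12200 + 1/10 × 10600 + 2/5 × 7000 = 5730 + 2440 + 1060 + 2800 = 12030

$12,030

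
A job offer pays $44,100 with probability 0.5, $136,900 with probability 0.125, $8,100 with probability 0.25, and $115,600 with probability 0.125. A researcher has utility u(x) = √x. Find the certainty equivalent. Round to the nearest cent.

$46,764.06

E[u] = 0.5·√44100 + 0.125·√136900 + 0.25·√8100 + 0.125·√115600 = 0.5·210 + 0.125·370 + 0.25·90 + 0.125·340 = 216.25
CE = (216.25)² = 46764.0625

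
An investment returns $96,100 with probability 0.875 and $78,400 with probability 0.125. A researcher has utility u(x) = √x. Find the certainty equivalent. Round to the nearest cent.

E[u] = 0.875·√96100 + 0.125·√78400 = 0.875·310 + 0.125·280 = 306.25
CE = (306.25)² = 93789.0625

$93,789.06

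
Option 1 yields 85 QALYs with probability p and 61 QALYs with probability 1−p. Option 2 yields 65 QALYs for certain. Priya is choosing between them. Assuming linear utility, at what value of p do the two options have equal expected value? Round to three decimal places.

p = 0.167

p·85 + (1−p)·61 = 65
24p + 61 = 65
p = (65 − 61) / 24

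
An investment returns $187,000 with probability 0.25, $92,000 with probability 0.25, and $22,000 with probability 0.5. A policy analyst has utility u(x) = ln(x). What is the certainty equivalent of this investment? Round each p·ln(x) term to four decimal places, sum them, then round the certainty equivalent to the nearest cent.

$53,717.82

E[u] = 0.25·ln(187000) + 0.25·ln(92000) + 0.5·ln(22000) = 3.0347 + 2.8574 + 4.9994 = 10.8915
CE = e^10.8915 ≈ 53717.82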